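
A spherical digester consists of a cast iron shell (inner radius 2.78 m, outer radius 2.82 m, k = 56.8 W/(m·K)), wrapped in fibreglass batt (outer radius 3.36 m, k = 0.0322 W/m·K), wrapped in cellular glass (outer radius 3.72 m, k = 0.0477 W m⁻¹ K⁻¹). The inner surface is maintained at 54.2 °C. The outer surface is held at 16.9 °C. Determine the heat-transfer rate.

Resistance network (inner→outer):
  R_cast iron = (1/2.78 − 1/2.82)/(4πk) = 0.005102/(4π·56.8) = 7.148×10^-6 K/W
  R_fibreglass batt = (1/2.82 − 1/3.36)/(4πk) = 0.05699/(4π·0.0322) = 0.1408 K/W
  R_cellular glass = (1/3.36 − 1/3.72)/(4πk) = 0.02880/(4π·0.0477) = 0.04805 K/W
ΣR = 7.148×10^-6 + 0.1408 + 0.04805 = 0.1889 K/W
Q = ΔT/ΣR = (54.2 °C − 16.9 °C)/0.1889 = 197 W

Q = 197 W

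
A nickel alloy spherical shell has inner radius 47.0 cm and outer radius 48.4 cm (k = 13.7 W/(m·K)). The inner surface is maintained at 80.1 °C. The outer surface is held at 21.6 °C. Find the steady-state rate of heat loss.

Q = 164 kW

Q = 4πk·ΔT/(1/r₁ − 1/r₂) = 4π × 13.7 × 58.5 / (1/0.470 − 1/0.484) = 1.64×10^5 W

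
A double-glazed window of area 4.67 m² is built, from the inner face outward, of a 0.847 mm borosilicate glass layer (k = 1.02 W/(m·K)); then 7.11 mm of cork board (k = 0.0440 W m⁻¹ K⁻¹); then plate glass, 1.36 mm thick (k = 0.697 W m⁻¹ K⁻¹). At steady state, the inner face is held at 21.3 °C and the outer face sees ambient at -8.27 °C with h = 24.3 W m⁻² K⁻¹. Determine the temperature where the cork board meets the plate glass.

Treat each layer as a resistance in series:
  R_borosilicate glass = L/(kA) = 8.47×10^-4/(1.02·4.67) = 1.778×10^-4 K/W
  R_cork board = L/(kA) = 0.00711/(0.0440·4.67) = 0.03460 K/W
  R_plate glass = L/(kA) = 0.00136/(0.697·4.67) = 4.178×10^-4 K/W
  R_conv,out = 1/(hA) = 1/(24.3·4.67) = 0.008812 K/W
ΣR = 1.778×10^-4 + 0.03460 + 4.178×10^-4 + 0.008812 = 0.04401 K/W
Q = ΔT/ΣR = (21.3 °C − -8.27 °C)/0.04401 = 671.9 W
From the inner boundary to the cork board/plate glass interface, ΣR_partial = 0.03478 K/W.
T_interface = T_in − Q·ΣR_partial = 21.3 °C − (671.9)(0.03478) = -2.07 °C

T = -2.07 °C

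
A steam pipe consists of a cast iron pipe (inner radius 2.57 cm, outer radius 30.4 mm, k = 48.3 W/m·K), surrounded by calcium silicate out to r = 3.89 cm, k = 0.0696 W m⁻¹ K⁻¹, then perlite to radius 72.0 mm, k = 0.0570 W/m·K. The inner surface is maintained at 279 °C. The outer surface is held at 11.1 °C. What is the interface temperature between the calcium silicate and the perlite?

T = 213 °C

Resistance network (inner→outer):
  R'_cast iron = ln(0.0304/0.0257)/(2πk) = 0.1680/(2π·48.3) = 5.534×10^-4 m·K/W
  R'_calcium silicate = ln(0.0389/0.0304)/(2πk) = 0.2466/(2π·0.0696) = 0.5638 m·K/W
  R'_perlite = ln(0.0720/0.0389)/(2πk) = 0.6157/(2π·0.0570) = 1.719 m·K/W
ΣR = 5.534×10^-4 + 0.5638 + 1.719 = 2.283 m·K/W
Q' = ΔT/ΣR = (279 °C − 11.1 °C)/2.283 = 117.3 W/m
From the inner boundary to the calcium silicate/perlite interface, ΣR_partial = 0.5644 m·K/W.
T_interface = T_in − Q'·ΣR_partial = 279 °C − (117.3)(0.5644) = 213 °C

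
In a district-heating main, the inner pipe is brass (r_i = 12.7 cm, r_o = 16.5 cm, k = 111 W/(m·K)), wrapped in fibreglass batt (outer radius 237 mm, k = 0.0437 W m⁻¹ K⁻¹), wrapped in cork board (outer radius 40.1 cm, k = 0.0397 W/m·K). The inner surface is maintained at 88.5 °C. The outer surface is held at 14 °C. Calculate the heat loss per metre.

Q' = 21.7 W/m

Resistance network (inner→outer):
  R'_brass = ln(0.165/0.127)/(2πk) = 0.2618/(2π·111) = 3.753×10^-4 m·K/W
  R'_fibreglass batt = ln(0.237/0.165)/(2πk) = 0.3621/(2π·0.0437) = 1.319 m·K/W
  R'_cork board = ln(0.401/0.237)/(2πk) = 0.5259/(2π·0.0397) = 2.108 m·K/W
ΣR = 3.753×10^-4 + 1.319 + 2.108 = 3.427 m·K/W
Q' = ΔT/ΣR = (88.5 °C − 14 °C)/3.427 = 21.7 W/m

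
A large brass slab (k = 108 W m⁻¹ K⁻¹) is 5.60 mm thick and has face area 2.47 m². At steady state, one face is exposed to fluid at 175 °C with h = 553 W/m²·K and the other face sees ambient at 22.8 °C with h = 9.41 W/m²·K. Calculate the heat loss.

Q = 3.48 kW

Series thermal resistances, inner to outer:
  R_conv,in = 1/(hA) = 1/(553·2.47) = 7.321×10^-4 K/W
  R_brass = L/(kA) = 0.00560/(108·2.47) = 2.099×10^-5 K/W
  R_conv,out = 1/(hA) = 1/(9.41·2.47) = 0.04302 K/W
ΣR = 7.321×10^-4 + 2.099×10^-5 + 0.04302 = 0.04377 K/W
Q = ΔT/ΣR = (175 °C − 22.8 °C)/0.04377 = 3480 W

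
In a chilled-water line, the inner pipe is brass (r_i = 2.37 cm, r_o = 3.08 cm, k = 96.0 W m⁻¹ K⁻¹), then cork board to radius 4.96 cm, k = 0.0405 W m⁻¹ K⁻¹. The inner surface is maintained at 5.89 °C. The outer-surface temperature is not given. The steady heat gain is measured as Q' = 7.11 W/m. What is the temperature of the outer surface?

Sum the resistances:
  R'_brass = ln(0.0308/0.0237)/(2πk) = 0.2620/(2π·96.0) = 4.344×10^-4 m·K/W
  R'_cork board = ln(0.0496/0.0308)/(2πk) = 0.4765/(2π·0.0405) = 1.872 m·K/W
ΣR = 1.873 m·K/W
ΔT = Q'·ΣR = 7.11 × 1.873 = 13.32 K
Heat flows inward, so T_out = T_in + ΔT = 5.89 + 13.32 = 19.2 °C

T_out = 19.2 °C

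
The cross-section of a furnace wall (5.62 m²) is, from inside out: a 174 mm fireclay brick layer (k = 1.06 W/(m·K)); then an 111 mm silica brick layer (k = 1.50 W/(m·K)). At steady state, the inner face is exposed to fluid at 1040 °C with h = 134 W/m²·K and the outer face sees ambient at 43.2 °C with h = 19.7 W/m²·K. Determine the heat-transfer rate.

Q = 18900 W

Series thermal resistances, inner to outer:
  R_conv,in = 1/(hA) = 1/(134·5.62) = 0.001328 K/W
  R_fireclay brick = L/(kA) = 0.174/(1.06·5.62) = 0.02921 K/W
  R_silica brick = L/(kA) = 0.111/(1.50·5.62) = 0.01317 K/W
  R_conv,out = 1/(hA) = 1/(19.7·5.62) = 0.009032 K/W
ΣR = 0.001328 + 0.02921 + 0.01317 + 0.009032 = 0.05274 K/W
Q = ΔT/ΣR = (1040 °C − 43.2 °C)/0.05274 = 18900 W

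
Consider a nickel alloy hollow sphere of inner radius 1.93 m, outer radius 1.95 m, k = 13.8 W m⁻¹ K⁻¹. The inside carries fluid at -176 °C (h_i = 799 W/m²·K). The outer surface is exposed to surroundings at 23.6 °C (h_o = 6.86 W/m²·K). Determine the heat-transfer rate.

Q = 64.2 kW

Resistance network (inner→outer):
  R_conv,in = 1/(4πr²h) = 1/(4π·1.93²·799) = 2.674×10^-5 K/W
  R_nickel alloy = (1/1.93 − 1/1.95)/(4πk) = 0.005314/(4π·13.8) = 3.064×10^-5 K/W
  R_conv,out = 1/(4πr²h) = 1/(4π·1.95²·6.86) = 0.003051 K/W
ΣR = 2.674×10^-5 + 3.064×10^-5 + 0.003051 = 0.003108 K/W
Q = ΔT/ΣR = (-176 °C − 23.6 °C)/0.003108 = -64200 W
(Negative Q ⇒ heat flows inward; heat gain = 64200 W.)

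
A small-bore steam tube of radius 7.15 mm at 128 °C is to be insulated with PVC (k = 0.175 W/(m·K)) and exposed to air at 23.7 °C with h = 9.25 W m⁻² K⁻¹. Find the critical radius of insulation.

r_cr = 1.89 cm

For a cylinder, r_cr = k_ins/h = 0.175/9.25 = 0.0189 m = 1.89 cm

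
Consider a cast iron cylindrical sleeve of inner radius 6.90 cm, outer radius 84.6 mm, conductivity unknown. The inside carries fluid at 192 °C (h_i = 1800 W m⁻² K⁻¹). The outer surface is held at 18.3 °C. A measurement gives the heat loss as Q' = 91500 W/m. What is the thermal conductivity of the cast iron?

ΣR = ΔT/Q' = |192 − 18.3|/91500 = 0.001898 m·K/W
Known resistances:
  R'_conv,in = 1/(2πr h) = 1/(2π·0.0690·1800) = 0.001281 m·K/W
R_cast iron = ΣR − ΣR_known = 0.001898 − 0.001281 = 6.170×10^-4 m·K/W
ln(r₂/r₁)/(2πk) = 6.170×10^-4 ⇒ k = 0.2038/(2π·6.170×10^-4) = 52.6 W/m·K

k = 52.6 W/m·K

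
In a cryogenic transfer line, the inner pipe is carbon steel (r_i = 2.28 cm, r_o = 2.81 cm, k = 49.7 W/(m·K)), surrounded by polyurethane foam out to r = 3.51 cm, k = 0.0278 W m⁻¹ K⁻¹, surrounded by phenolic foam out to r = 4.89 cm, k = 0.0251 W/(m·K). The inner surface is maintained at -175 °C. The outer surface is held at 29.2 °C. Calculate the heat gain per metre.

Q' = 60.5 W/m

Treat each layer as a resistance in series:
  R'_carbon steel = ln(0.0281/0.0228)/(2πk) = 0.2090/(2π·49.7) = 6.693×10^-4 m·K/W
  R'_polyurethane foam = ln(0.0351/0.0281)/(2πk) = 0.2224/(2π·0.0278) = 1.273 m·K/W
  R'_phenolic foam = ln(0.0489/0.0351)/(2πk) = 0.3316/(2π·0.0251) = 2.102 m·K/W
ΣR = 6.693×10^-4 + 1.273 + 2.102 = 3.376 m·K/W
Q' = ΔT/ΣR = (-175 °C − 29.2 °C)/3.376 = -60.5 W/m
(Negative Q' ⇒ heat flows inward; heat gain = 60.5 W/m.)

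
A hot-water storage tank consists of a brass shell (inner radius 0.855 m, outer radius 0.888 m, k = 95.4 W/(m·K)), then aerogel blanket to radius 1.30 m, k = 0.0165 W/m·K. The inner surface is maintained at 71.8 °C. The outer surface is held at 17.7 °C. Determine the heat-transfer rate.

Series thermal resistances, inner to outer:
  R_brass = (1/0.855 − 1/0.888)/(4πk) = 0.04346/(4π·95.4) = 3.626×10^-5 K/W
  R_aerogel blanket = (1/0.888 − 1/1.30)/(4πk) = 0.3569/(4π·0.0165) = 1.721 K/W
ΣR = 3.626×10^-5 + 1.721 = 1.721 K/W
Q = ΔT/ΣR = (71.8 °C − 17.7 °C)/1.721 = 31.4 W

Q = 31.4 W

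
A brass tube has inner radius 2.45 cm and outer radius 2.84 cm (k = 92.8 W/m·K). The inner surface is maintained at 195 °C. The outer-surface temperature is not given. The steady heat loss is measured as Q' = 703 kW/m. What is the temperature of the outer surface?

T_out = 16.9 °C

Series resistances:
  R'_brass = ln(0.0284/0.0245)/(2πk) = 0.1477/(2π·92.8) = 2.533×10^-4 m·K/W
ΣR = 2.533×10^-4 m·K/W
ΔT = Q'·ΣR = 7.03×10^5 × 2.533×10^-4 = 178.1 K
Heat flows outward, so T_out = T_in − ΔT = 195 − 178.1 = 16.9 °C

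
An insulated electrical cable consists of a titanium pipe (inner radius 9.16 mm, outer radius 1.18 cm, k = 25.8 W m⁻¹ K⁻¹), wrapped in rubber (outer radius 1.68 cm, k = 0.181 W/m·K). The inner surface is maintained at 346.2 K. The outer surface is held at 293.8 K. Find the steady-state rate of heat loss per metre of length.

Resistance network (inner→outer):
  R'_titanium = ln(0.0118/0.00916)/(2πk) = 0.2533/(2π·25.8) = 0.001562 m·K/W
  R'_rubber = ln(0.0168/0.0118)/(2πk) = 0.3533/(2π·0.181) = 0.3106 m·K/W
ΣR = 0.001562 + 0.3106 = 0.3122 m·K/W
Q' = ΔT/ΣR = (346.2 K − 293.8 K)/0.3122 = 168 W/m

Q' = 168 W/m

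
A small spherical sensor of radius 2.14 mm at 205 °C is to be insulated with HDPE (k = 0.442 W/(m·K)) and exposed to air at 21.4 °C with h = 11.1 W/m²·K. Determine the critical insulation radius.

r_cr = 7.96 cm

For a sphere, r_cr = 2k_ins/h = 2·0.442/11.1 = 0.0796 m = 7.96 cm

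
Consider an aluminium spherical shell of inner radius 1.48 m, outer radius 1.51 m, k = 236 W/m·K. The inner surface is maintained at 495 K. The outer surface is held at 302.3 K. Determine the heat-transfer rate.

Q = 42600 kW

Q = 4πk·ΔT/(1/r₁ − 1/r₂) = 4π × 236 × 192.7 / (1/1.48 − 1/1.51) = 4.26×10^7 W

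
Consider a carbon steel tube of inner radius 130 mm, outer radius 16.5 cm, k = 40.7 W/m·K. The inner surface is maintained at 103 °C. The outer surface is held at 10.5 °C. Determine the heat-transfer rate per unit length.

Q' = 2πk·ΔT/ln(r₂/r₁) = 2π × 40.7 × 92.5 / ln(0.165/0.130) = 99200 W/m

Q' = 99200 W/m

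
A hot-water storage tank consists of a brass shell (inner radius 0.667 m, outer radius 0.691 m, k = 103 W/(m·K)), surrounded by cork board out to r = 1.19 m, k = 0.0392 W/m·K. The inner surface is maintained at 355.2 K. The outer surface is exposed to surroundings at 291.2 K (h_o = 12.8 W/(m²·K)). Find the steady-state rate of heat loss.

Series thermal resistances, inner to outer:
  R_brass = (1/0.667 − 1/0.691)/(4πk) = 0.05207/(4π·103) = 4.023×10^-5 K/W
  R_cork board = (1/0.691 − 1/1.19)/(4πk) = 0.6068/(4π·0.0392) = 1.232 K/W
  R_conv,out = 1/(4πr²h) = 1/(4π·1.19²·12.8) = 0.004390 K/W
ΣR = 4.023×10^-5 + 1.232 + 0.004390 = 1.236 K/W
Q = ΔT/ΣR = (355.2 K − 291.2 K)/1.236 = 51.8 W

Q = 51.8 W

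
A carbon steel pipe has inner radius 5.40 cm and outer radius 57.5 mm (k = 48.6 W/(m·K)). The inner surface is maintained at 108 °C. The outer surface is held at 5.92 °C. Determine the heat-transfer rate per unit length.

Q' = 496 kW/m

Q' = 2πk·ΔT/ln(r₂/r₁) = 2π × 48.6 × 102.08 / ln(0.0575/0.0540) = 4.96×10^5 W/m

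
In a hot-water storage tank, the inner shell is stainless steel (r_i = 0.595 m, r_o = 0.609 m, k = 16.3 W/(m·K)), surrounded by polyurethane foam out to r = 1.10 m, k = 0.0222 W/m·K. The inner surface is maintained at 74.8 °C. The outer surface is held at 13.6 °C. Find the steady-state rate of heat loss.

Treat each layer as a resistance in series:
  R_stainless steel = (1/0.595 − 1/0.609)/(4πk) = 0.03864/(4π·16.3) = 1.886×10^-4 K/W
  R_polyurethane foam = (1/0.609 − 1/1.10)/(4πk) = 0.7329/(4π·0.0222) = 2.627 K/W
ΣR = 1.886×10^-4 + 2.627 = 2.627 K/W
Q = ΔT/ΣR = (74.8 °C − 13.6 °C)/2.627 = 23.3 W

Q = 23.3 W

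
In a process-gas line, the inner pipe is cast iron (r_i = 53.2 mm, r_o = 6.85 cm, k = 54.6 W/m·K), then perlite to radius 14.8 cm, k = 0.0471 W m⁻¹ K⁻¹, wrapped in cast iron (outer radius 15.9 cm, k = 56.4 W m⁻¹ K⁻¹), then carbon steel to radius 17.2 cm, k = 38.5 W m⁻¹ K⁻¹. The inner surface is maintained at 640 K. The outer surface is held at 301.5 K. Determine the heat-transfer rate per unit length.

Treat each layer as a resistance in series:
  R'_cast iron = ln(0.0685/0.0532)/(2πk) = 0.2528/(2π·54.6) = 7.368×10^-4 m·K/W
  R'_perlite = ln(0.148/0.0685)/(2πk) = 0.7704/(2π·0.0471) = 2.603 m·K/W
  R'_cast iron = ln(0.159/0.148)/(2πk) = 0.07169/(2π·56.4) = 2.023×10^-4 m·K/W
  R'_carbon steel = ln(0.172/0.159)/(2πk) = 0.07859/(2π·38.5) = 3.249×10^-4 m·K/W
ΣR = 7.368×10^-4 + 2.603 + 2.023×10^-4 + 3.249×10^-4 = 2.604 m·K/W
Q' = ΔT/ΣR = (640 K − 301.5 K)/2.604 = 130 W/m

Q' = 130 W/m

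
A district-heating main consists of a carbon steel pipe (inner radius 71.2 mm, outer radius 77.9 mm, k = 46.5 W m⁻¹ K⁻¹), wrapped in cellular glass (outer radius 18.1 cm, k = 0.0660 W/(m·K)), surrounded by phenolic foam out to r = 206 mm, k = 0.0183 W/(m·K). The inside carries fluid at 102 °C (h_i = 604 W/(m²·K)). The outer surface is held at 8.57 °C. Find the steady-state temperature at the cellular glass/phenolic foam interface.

T = 41.8 °C

Series thermal resistances, inner to outer:
  R'_conv,in = 1/(2πr h) = 1/(2π·0.0712·604) = 0.003701 m·K/W
  R'_carbon steel = ln(0.0779/0.0712)/(2πk) = 0.08993/(2π·46.5) = 3.078×10^-4 m·K/W
  R'_cellular glass = ln(0.181/0.0779)/(2πk) = 0.8431/(2π·0.0660) = 2.033 m·K/W
  R'_phenolic foam = ln(0.206/0.181)/(2πk) = 0.1294/(2π·0.0183) = 1.125 m·K/W
ΣR = 0.003701 + 3.078×10^-4 + 2.033 + 1.125 = 3.162 m·K/W
Q' = ΔT/ΣR = (102 °C − 8.57 °C)/3.162 = 29.55 W/m
From the inner boundary to the cellular glass/phenolic foam interface, ΣR_partial = 2.037 m·K/W.
T_interface = T_in − Q'·ΣR_partial = 102 °C − (29.55)(2.037) = 41.8 °C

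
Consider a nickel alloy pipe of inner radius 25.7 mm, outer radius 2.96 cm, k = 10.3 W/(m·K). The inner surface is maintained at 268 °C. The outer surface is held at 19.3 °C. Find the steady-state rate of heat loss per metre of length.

Q' = 2πk·ΔT/ln(r₂/r₁) = 2π × 10.3 × 248.7 / ln(0.0296/0.0257) = 1.14×10^5 W/m

Q' = 1.14×10^5 W/m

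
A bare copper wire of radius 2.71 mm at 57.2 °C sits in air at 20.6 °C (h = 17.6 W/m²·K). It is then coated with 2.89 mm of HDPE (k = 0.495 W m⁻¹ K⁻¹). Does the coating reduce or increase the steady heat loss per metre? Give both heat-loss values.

increases: 11.0 → 19.8 W/m

Critical radius for a cylinder: r_cr = k/h = 0.0281 m = 2.81 cm.
Outer radius after coating: r₂ = 0.00271 + 0.00289 = 0.00560 m.
Since r₁ < r_cr and r₂ ≤ r_cr, the coating moves toward the maximum at r_cr — heat loss rises.
Bare: R = 1/(2πr₁h) = 3.337 m·K/W; Q = 36.6/3.337 = 11.0 W/m.
Coated: R = R_cond + R_conv = 1.848 m·K/W; Q = 36.6/1.848 = 19.8 W/m.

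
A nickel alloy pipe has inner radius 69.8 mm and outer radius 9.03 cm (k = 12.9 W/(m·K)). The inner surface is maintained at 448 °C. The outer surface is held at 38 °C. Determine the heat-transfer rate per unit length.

Q' = 2πk·ΔT/ln(r₂/r₁) = 2π × 12.9 × 410 / ln(0.0903/0.0698) = 1.29×10^5 W/m

Q' = 129 kW/m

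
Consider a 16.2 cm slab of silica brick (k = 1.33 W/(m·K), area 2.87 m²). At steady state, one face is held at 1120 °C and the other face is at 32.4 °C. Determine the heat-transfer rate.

Q = 25600 W

Q = kA·ΔT/L = 1.33 × 2.87 × |1120 °C − 32.4 °C| / 0.162 = 25600 W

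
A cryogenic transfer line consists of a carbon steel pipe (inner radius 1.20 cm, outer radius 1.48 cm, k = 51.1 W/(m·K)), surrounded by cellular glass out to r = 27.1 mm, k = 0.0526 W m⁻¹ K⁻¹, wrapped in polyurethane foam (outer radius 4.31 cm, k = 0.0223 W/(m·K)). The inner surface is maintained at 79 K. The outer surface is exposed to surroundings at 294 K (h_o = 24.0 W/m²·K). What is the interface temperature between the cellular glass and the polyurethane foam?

Series thermal resistances, inner to outer:
  R'_carbon steel = ln(0.0148/0.0120)/(2πk) = 0.2097/(2π·51.1) = 6.532×10^-4 m·K/W
  R'_cellular glass = ln(0.0271/0.0148)/(2πk) = 0.6049/(2π·0.0526) = 1.830 m·K/W
  R'_polyurethane foam = ln(0.0431/0.0271)/(2πk) = 0.4640/(2π·0.0223) = 3.311 m·K/W
  R'_conv,out = 1/(2πr h) = 1/(2π·0.0431·24.0) = 0.1539 m·K/W
ΣR = 6.532×10^-4 + 1.830 + 3.311 + 0.1539 = 5.296 m·K/W
Q' = ΔT/ΣR = (79 K − 294 K)/5.296 = -40.60 W/m
From the inner boundary to the cellular glass/polyurethane foam interface, ΣR_partial = 1.831 m·K/W.
T_interface = T_in − Q'·ΣR_partial = 79 K − (-40.60)(1.831) = 153 K

T = 153 K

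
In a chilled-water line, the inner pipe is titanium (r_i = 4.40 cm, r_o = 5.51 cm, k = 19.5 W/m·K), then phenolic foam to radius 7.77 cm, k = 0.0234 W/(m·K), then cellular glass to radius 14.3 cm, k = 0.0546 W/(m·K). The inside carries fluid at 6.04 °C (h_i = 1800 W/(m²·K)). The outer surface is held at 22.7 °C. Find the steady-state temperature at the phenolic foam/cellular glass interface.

T = 15.5 °C

Series thermal resistances, inner to outer:
  R'_conv,in = 1/(2πr h) = 1/(2π·0.0440·1800) = 0.002010 m·K/W
  R'_titanium = ln(0.0551/0.0440)/(2πk) = 0.2250/(2π·19.5) = 0.001836 m·K/W
  R'_phenolic foam = ln(0.0777/0.0551)/(2πk) = 0.3437/(2π·0.0234) = 2.338 m·K/W
  R'_cellular glass = ln(0.143/0.0777)/(2πk) = 0.6100/(2π·0.0546) = 1.778 m·K/W
ΣR = 0.002010 + 0.001836 + 2.338 + 1.778 = 4.120 m·K/W
Q' = ΔT/ΣR = (6.04 °C − 22.7 °C)/4.120 = -4.044 W/m
From the inner boundary to the phenolic foam/cellular glass interface, ΣR_partial = 2.342 m·K/W.
T_interface = T_in − Q'·ΣR_partial = 6.04 °C − (-4.044)(2.342) = 15.5 °C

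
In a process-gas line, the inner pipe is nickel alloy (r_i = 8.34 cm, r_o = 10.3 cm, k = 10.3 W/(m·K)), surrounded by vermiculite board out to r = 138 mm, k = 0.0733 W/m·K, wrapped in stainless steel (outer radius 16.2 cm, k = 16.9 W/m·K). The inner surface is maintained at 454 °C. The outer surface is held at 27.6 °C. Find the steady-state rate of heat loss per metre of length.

Series thermal resistances, inner to outer:
  R'_nickel alloy = ln(0.103/0.0834)/(2πk) = 0.2111/(2π·10.3) = 0.003262 m·K/W
  R'_vermiculite board = ln(0.138/0.103)/(2πk) = 0.2925/(2π·0.0733) = 0.6352 m·K/W
  R'_stainless steel = ln(0.162/0.138)/(2πk) = 0.1603/(2π·16.9) = 0.001510 m·K/W
ΣR = 0.003262 + 0.6352 + 0.001510 = 0.6400 m·K/W
Q' = ΔT/ΣR = (454 °C − 27.6 °C)/0.6400 = 666 W/m

Q' = 666 W/m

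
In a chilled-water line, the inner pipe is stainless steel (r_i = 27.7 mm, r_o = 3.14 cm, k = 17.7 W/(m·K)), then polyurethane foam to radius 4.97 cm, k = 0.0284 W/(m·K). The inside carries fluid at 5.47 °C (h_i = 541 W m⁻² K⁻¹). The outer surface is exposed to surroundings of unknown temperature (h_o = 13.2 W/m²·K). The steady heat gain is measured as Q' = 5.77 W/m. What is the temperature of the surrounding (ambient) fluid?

Sum the resistances:
  R'_conv,in = 1/(2πr h) = 1/(2π·0.0277·541) = 0.01062 m·K/W
  R'_stainless steel = ln(0.0314/0.0277)/(2πk) = 0.1254/(2π·17.7) = 0.001127 m·K/W
  R'_polyurethane foam = ln(0.0497/0.0314)/(2πk) = 0.4592/(2π·0.0284) = 2.573 m·K/W
  R'_conv,out = 1/(2πr h) = 1/(2π·0.0497·13.2) = 0.2426 m·K/W
ΣR = 2.828 m·K/W
ΔT = Q'·ΣR = 5.77 × 2.828 = 16.32 K
Heat flows inward, so T_out = T_in + ΔT = 5.47 + 16.32 = 21.8 °C

T_out = 21.8 °C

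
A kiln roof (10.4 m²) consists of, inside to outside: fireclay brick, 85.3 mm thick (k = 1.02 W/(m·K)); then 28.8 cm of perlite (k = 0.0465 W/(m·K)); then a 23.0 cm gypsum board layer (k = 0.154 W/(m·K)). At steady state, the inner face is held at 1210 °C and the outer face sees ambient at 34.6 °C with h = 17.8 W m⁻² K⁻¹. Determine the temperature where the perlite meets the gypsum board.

Series thermal resistances, inner to outer:
  R_fireclay brick = L/(kA) = 0.0853/(1.02·10.4) = 0.008041 K/W
  R_perlite = L/(kA) = 0.288/(0.0465·10.4) = 0.5955 K/W
  R_gypsum board = L/(kA) = 0.230/(0.154·10.4) = 0.1436 K/W
  R_conv,out = 1/(hA) = 1/(17.8·10.4) = 0.005402 K/W
ΣR = 0.008041 + 0.5955 + 0.1436 + 0.005402 = 0.7525 K/W
Q = ΔT/ΣR = (1210 °C − 34.6 °C)/0.7525 = 1562 W
From the inner boundary to the perlite/gypsum board interface, ΣR_partial = 0.6035 K/W.
T_interface = T_in − Q·ΣR_partial = 1210 °C − (1562)(0.6035) = 267 °C

T = 267 °C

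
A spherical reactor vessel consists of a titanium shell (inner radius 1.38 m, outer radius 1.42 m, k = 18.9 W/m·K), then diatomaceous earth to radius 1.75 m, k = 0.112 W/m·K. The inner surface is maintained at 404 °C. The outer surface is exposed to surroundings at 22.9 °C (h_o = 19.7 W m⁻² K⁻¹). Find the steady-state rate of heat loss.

Series thermal resistances, inner to outer:
  R_titanium = (1/1.38 − 1/1.42)/(4πk) = 0.02041/(4π·18.9) = 8.595×10^-5 K/W
  R_diatomaceous earth = (1/1.42 − 1/1.75)/(4πk) = 0.1328/(4π·0.112) = 0.09435 K/W
  R_conv,out = 1/(4πr²h) = 1/(4π·1.75²·19.7) = 0.001319 K/W
ΣR = 8.595×10^-5 + 0.09435 + 0.001319 = 0.09575 K/W
Q = ΔT/ΣR = (404 °C − 22.9 °C)/0.09575 = 3980 W

Q = 3.98 kW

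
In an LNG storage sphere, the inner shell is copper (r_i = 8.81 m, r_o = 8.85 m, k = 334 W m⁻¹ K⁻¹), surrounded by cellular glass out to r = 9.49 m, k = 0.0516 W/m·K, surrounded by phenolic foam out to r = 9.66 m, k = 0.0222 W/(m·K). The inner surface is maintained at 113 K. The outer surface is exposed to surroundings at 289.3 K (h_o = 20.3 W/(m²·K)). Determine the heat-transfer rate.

Q = 9.56 kW

Series thermal resistances, inner to outer:
  R_copper = (1/8.81 − 1/8.85)/(4πk) = 5.130×10^-4/(4π·334) = 1.222×10^-7 K/W
  R_cellular glass = (1/8.85 − 1/9.49)/(4πk) = 0.007620/(4π·0.0516) = 0.01175 K/W
  R_phenolic foam = (1/9.49 − 1/9.66)/(4πk) = 0.001854/(4π·0.0222) = 0.006647 K/W
  R_conv,out = 1/(4πr²h) = 1/(4π·9.66²·20.3) = 4.201×10^-5 K/W
ΣR = 1.222×10^-7 + 0.01175 + 0.006647 + 4.201×10^-5 = 0.01844 K/W
Q = ΔT/ΣR = (113 K − 289.3 K)/0.01844 = -9560 W
(Negative Q ⇒ heat flows inward; heat gain = 9560 W.)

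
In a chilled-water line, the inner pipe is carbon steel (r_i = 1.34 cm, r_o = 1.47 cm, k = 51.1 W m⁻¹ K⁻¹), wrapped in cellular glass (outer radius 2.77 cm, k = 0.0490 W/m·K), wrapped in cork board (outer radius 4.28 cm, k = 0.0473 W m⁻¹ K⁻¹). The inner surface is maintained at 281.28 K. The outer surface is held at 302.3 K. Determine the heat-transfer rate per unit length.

Treat each layer as a resistance in series:
  R'_carbon steel = ln(0.0147/0.0134)/(2πk) = 0.09259/(2π·51.1) = 2.884×10^-4 m·K/W
  R'_cellular glass = ln(0.0277/0.0147)/(2πk) = 0.6336/(2π·0.0490) = 2.058 m·K/W
  R'_cork board = ln(0.0428/0.0277)/(2πk) = 0.4351/(2π·0.0473) = 1.464 m·K/W
ΣR = 2.884×10^-4 + 2.058 + 1.464 = 3.522 m·K/W
Q' = ΔT/ΣR = (281.28 K − 302.3 K)/3.522 = -5.97 W/m
(Negative Q' ⇒ heat flows inward; heat gain = 5.97 W/m.)

Q' = 5.97 W/m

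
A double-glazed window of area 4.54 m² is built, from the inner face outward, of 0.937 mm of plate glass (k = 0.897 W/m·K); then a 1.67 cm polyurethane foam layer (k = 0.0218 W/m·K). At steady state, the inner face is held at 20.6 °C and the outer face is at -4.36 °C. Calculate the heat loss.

Series thermal resistances, inner to outer:
  R_plate glass = L/(kA) = 9.37×10^-4/(0.897·4.54) = 2.301×10^-4 K/W
  R_polyurethane foam = L/(kA) = 0.0167/(0.0218·4.54) = 0.1687 K/W
ΣR = 2.301×10^-4 + 0.1687 = 0.1689 K/W
Q = ΔT/ΣR = (20.6 °C − -4.36 °C)/0.1689 = 148 W

Q = 148 W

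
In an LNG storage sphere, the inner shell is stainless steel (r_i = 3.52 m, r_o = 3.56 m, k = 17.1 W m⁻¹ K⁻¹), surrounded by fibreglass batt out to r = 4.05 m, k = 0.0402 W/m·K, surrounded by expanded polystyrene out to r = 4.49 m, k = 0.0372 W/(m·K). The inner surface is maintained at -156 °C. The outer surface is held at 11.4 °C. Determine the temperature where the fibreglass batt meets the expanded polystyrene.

T = -61.4 °C

Series thermal resistances, inner to outer:
  R_stainless steel = (1/3.52 − 1/3.56)/(4πk) = 0.003192/(4π·17.1) = 1.485×10^-5 K/W
  R_fibreglass batt = (1/3.56 − 1/4.05)/(4πk) = 0.03399/(4π·0.0402) = 0.06728 K/W
  R_expanded polystyrene = (1/4.05 − 1/4.49)/(4πk) = 0.02420/(4π·0.0372) = 0.05176 K/W
ΣR = 1.485×10^-5 + 0.06728 + 0.05176 = 0.1191 K/W
Q = ΔT/ΣR = (-156 °C − 11.4 °C)/0.1191 = -1406 W
From the inner boundary to the fibreglass batt/expanded polystyrene interface, ΣR_partial = 0.06729 K/W.
T_interface = T_in − Q·ΣR_partial = -156 °C − (-1406)(0.06729) = -61.4 °C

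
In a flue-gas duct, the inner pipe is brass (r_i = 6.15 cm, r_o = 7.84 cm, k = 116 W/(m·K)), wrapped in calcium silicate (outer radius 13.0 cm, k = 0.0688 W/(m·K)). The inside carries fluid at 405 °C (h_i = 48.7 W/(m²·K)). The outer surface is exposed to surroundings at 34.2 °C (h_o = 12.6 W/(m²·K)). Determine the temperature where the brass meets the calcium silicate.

T = 390 °C

Resistance network (inner→outer):
  R'_conv,in = 1/(2πr h) = 1/(2π·0.0615·48.7) = 0.05314 m·K/W
  R'_brass = ln(0.0784/0.0615)/(2πk) = 0.2428/(2π·116) = 3.331×10^-4 m·K/W
  R'_calcium silicate = ln(0.130/0.0784)/(2πk) = 0.5057/(2π·0.0688) = 1.170 m·K/W
  R'_conv,out = 1/(2πr h) = 1/(2π·0.130·12.6) = 0.09716 m·K/W
ΣR = 0.05314 + 3.331×10^-4 + 1.170 + 0.09716 = 1.321 m·K/W
Q' = ΔT/ΣR = (405 °C − 34.2 °C)/1.321 = 280.7 W/m
From the inner boundary to the brass/calcium silicate interface, ΣR_partial = 0.05347 m·K/W.
T_interface = T_in − Q'·ΣR_partial = 405 °C − (280.7)(0.05347) = 390 °C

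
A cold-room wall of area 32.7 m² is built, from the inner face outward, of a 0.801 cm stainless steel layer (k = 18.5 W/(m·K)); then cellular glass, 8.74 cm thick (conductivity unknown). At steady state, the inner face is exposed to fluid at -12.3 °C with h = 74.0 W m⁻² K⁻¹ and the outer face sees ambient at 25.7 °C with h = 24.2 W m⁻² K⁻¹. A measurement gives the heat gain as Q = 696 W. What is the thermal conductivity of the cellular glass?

k = 0.0505 W/m·K

ΣR = ΔT/Q = |-12.3 − 25.7|/696 = 0.05460 K/W
Known resistances:
  R_conv,in = 1/(hA) = 1/(74.0·32.7) = 4.133×10^-4 K/W
  R_stainless steel = L/(kA) = 0.00801/(18.5·32.7) = 1.324×10^-5 K/W
  R_conv,out = 1/(hA) = 1/(24.2·32.7) = 0.001264 K/W
R_cellular glass = ΣR − ΣR_known = 0.05460 − 0.001691 = 0.05291 K/W
L/(kA) = 0.05291 ⇒ k = 0.0874/(0.05291·32.7) = 0.0505 W/m·K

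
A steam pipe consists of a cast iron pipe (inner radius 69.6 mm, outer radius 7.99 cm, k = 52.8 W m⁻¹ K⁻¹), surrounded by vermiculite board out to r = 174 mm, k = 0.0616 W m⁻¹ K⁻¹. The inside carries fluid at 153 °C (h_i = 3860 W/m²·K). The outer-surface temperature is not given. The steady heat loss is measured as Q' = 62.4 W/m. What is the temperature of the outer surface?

Sum the resistances:
  R'_conv,in = 1/(2πr h) = 1/(2π·0.0696·3860) = 5.924×10^-4 m·K/W
  R'_cast iron = ln(0.0799/0.0696)/(2πk) = 0.1380/(2π·52.8) = 4.160×10^-4 m·K/W
  R'_vermiculite board = ln(0.174/0.0799)/(2πk) = 0.7783/(2π·0.0616) = 2.011 m·K/W
ΣR = 2.012 m·K/W
ΔT = Q'·ΣR = 62.4 × 2.012 = 125.5 K
Heat flows outward, so T_out = T_in − ΔT = 153 − 125.5 = 27.5 °C

T_out = 27.5 °C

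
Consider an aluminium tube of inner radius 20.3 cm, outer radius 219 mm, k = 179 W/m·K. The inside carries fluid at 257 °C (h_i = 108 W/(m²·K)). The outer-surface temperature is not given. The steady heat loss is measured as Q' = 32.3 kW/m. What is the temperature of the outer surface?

Sum the resistances:
  R'_conv,in = 1/(2πr h) = 1/(2π·0.203·108) = 0.007259 m·K/W
  R'_aluminium = ln(0.219/0.203)/(2πk) = 0.07587/(2π·179) = 6.745×10^-5 m·K/W
ΣR = 0.007327 m·K/W
ΔT = Q'·ΣR = 32300 × 0.007327 = 236.7 K
Heat flows outward, so T_out = T_in − ΔT = 257 − 236.7 = 20.3 °C

T_out = 20.3 °C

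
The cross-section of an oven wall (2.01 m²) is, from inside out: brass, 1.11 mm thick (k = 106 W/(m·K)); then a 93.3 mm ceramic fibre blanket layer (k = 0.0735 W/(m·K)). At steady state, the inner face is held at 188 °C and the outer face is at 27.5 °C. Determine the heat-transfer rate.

Treat each layer as a resistance in series:
  R_brass = L/(kA) = 0.00111/(106·2.01) = 5.210×10^-6 K/W
  R_ceramic fibre blanket = L/(kA) = 0.0933/(0.0735·2.01) = 0.6315 K/W
ΣR = 5.210×10^-6 + 0.6315 = 0.6315 K/W
Q = ΔT/ΣR = (188 °C − 27.5 °C)/0.6315 = 254 W

Q = 254 W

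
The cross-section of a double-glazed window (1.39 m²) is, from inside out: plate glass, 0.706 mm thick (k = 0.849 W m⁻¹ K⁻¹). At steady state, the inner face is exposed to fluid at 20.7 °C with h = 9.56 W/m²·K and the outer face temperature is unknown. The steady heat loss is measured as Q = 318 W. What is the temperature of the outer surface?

Sum the resistances:
  R_conv,in = 1/(hA) = 1/(9.56·1.39) = 0.07525 K/W
  R_plate glass = L/(kA) = 7.06×10^-4/(0.849·1.39) = 5.982×10^-4 K/W
ΣR = 0.07585 K/W
ΔT = Q·ΣR = 318 × 0.07585 = 24.12 K
Heat flows outward, so T_out = T_in − ΔT = 20.7 − 24.12 = -3.42 °C

T_out = -3.42 °C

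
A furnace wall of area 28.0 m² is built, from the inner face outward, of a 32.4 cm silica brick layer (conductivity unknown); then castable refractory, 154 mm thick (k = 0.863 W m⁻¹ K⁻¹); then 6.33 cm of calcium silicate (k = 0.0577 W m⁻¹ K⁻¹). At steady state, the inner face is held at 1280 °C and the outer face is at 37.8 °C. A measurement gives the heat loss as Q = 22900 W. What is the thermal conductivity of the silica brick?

ΣR = ΔT/Q = |1280 − 37.8|/22900 = 0.05424 K/W
Known resistances:
  R_castable refractory = L/(kA) = 0.154/(0.863·28.0) = 0.006373 K/W
  R_calcium silicate = L/(kA) = 0.0633/(0.0577·28.0) = 0.03918 K/W
R_silica brick = ΣR − ΣR_known = 0.05424 − 0.04555 = 0.008690 K/W
L/(kA) = 0.008690 ⇒ k = 0.324/(0.008690·28.0) = 1.33 W/m·K

k = 1.33 W/m·K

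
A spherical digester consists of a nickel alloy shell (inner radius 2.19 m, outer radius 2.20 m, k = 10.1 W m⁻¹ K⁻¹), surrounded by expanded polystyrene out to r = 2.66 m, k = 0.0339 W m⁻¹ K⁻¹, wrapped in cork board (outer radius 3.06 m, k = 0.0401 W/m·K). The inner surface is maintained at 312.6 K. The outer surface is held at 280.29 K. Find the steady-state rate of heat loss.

Series thermal resistances, inner to outer:
  R_nickel alloy = (1/2.19 − 1/2.20)/(4πk) = 0.002076/(4π·10.1) = 1.635×10^-5 K/W
  R_expanded polystyrene = (1/2.20 − 1/2.66)/(4πk) = 0.07861/(4π·0.0339) = 0.1845 K/W
  R_cork board = (1/2.66 − 1/3.06)/(4πk) = 0.04914/(4π·0.0401) = 0.09752 K/W
ΣR = 1.635×10^-5 + 0.1845 + 0.09752 = 0.2820 K/W
Q = ΔT/ΣR = (312.6 K − 280.29 K)/0.2820 = 115 W

Q = 115 W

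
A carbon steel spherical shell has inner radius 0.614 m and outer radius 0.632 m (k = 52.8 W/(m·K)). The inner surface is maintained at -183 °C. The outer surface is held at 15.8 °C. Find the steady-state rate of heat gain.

Q = 2840 kW

Q = 4πk·ΔT/(1/r₁ − 1/r₂) = 4π × 52.8 × 198.8 / (1/0.614 − 1/0.632) = 2.84×10^6 W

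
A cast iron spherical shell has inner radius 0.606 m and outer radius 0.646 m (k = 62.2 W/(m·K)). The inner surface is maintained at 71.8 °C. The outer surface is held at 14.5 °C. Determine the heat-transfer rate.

Q = 4πk·ΔT/(1/r₁ − 1/r₂) = 4π × 62.2 × 57.3 / (1/0.606 − 1/0.646) = 4.38×10^5 W

Q = 438 kW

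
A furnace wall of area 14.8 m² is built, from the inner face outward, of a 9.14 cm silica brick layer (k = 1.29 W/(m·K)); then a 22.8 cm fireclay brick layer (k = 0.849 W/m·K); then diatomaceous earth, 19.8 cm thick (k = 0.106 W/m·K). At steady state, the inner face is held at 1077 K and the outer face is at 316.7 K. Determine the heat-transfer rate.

Q = 5.10 kW

Series thermal resistances, inner to outer:
  R_silica brick = L/(kA) = 0.0914/(1.29·14.8) = 0.004787 K/W
  R_fireclay brick = L/(kA) = 0.228/(0.849·14.8) = 0.01815 K/W
  R_diatomaceous earth = L/(kA) = 0.198/(0.106·14.8) = 0.1262 K/W
ΣR = 0.004787 + 0.01815 + 0.1262 = 0.1491 K/W
Q = ΔT/ΣR = (1077 K − 316.7 K)/0.1491 = 5100 W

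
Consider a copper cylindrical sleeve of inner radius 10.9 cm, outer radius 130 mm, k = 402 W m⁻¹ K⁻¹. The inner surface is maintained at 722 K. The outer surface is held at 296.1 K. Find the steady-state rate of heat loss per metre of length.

Q' = 2πk·ΔT/ln(r₂/r₁) = 2π × 402 × 425.9 / ln(0.130/0.109) = 6.11×10^6 W/m

Q' = 6110 kW/m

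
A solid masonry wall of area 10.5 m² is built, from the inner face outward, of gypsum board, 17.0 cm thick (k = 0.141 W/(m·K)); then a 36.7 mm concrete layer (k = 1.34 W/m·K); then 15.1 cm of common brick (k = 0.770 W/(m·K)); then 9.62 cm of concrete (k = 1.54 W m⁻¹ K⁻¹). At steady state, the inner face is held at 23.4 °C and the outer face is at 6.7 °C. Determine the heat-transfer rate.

Q = 118 W

Treat each layer as a resistance in series:
  R_gypsum board = L/(kA) = 0.170/(0.141·10.5) = 0.1148 K/W
  R_concrete = L/(kA) = 0.0367/(1.34·10.5) = 0.002608 K/W
  R_common brick = L/(kA) = 0.151/(0.770·10.5) = 0.01868 K/W
  R_concrete = L/(kA) = 0.0962/(1.54·10.5) = 0.005949 K/W
ΣR = 0.1148 + 0.002608 + 0.01868 + 0.005949 = 0.1420 K/W
Q = ΔT/ΣR = (23.4 °C − 6.7 °C)/0.1420 = 118 W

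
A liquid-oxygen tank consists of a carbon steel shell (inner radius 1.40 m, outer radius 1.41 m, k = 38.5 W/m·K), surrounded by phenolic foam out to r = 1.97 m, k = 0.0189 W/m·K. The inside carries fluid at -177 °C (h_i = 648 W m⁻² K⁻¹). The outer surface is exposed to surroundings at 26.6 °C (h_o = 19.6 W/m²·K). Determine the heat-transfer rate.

Resistance network (inner→outer):
  R_conv,in = 1/(4πr²h) = 1/(4π·1.40²·648) = 6.266×10^-5 K/W
  R_carbon steel = (1/1.40 − 1/1.41)/(4πk) = 0.005066/(4π·38.5) = 1.047×10^-5 K/W
  R_phenolic foam = (1/1.41 − 1/1.97)/(4πk) = 0.2016/(4π·0.0189) = 0.8489 K/W
  R_conv,out = 1/(4πr²h) = 1/(4π·1.97²·19.6) = 0.001046 K/W
ΣR = 6.266×10^-5 + 1.047×10^-5 + 0.8489 + 0.001046 = 0.8500 K/W
Q = ΔT/ΣR = (-177 °C − 26.6 °C)/0.8500 = -240 W
(Negative Q ⇒ heat flows inward; heat gain = 240 W.)

Q = 240 W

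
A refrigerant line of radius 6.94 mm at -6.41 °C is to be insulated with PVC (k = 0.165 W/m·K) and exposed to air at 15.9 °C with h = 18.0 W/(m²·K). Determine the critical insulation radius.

r_cr = 0.917 cm

For a cylinder, r_cr = k_ins/h = 0.165/18.0 = 0.00917 m = 0.917 cm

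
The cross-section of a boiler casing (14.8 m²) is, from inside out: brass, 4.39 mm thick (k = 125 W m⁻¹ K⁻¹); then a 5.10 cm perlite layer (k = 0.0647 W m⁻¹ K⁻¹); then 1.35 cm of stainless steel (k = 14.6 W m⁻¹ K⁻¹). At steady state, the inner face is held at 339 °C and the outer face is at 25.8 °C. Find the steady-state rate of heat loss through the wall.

Series thermal resistances, inner to outer:
  R_brass = L/(kA) = 0.00439/(125·14.8) = 2.373×10^-6 K/W
  R_perlite = L/(kA) = 0.0510/(0.0647·14.8) = 0.05326 K/W
  R_stainless steel = L/(kA) = 0.0135/(14.6·14.8) = 6.248×10^-5 K/W
ΣR = 2.373×10^-6 + 0.05326 + 6.248×10^-5 = 0.05332 K/W
Q = ΔT/ΣR = (339 °C − 25.8 °C)/0.05332 = 5870 W

Q = 5.87 kW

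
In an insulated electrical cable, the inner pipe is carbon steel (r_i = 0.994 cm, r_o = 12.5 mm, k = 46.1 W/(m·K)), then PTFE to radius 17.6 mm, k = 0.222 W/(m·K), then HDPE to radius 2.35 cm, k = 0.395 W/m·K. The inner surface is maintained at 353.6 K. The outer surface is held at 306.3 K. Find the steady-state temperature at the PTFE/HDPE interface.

Series thermal resistances, inner to outer:
  R'_carbon steel = ln(0.0125/0.00994)/(2πk) = 0.2292/(2π·46.1) = 7.912×10^-4 m·K/W
  R'_PTFE = ln(0.0176/0.0125)/(2πk) = 0.3422/(2π·0.222) = 0.2453 m·K/W
  R'_HDPE = ln(0.0235/0.0176)/(2πk) = 0.2891/(2π·0.395) = 0.1165 m·K/W
ΣR = 7.912×10^-4 + 0.2453 + 0.1165 = 0.3626 m·K/W
Q' = ΔT/ΣR = (353.6 K − 306.3 K)/0.3626 = 130.4 W/m
From the inner boundary to the PTFE/HDPE interface, ΣR_partial = 0.2461 m·K/W.
T_interface = T_in − Q'·ΣR_partial = 353.6 K − (130.4)(0.2461) = 321.5 K

T = 321.5 K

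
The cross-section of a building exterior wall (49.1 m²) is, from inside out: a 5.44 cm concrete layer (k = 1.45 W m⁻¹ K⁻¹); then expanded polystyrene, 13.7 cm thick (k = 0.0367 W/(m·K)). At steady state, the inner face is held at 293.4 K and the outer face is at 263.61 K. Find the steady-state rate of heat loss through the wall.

Treat each layer as a resistance in series:
  R_concrete = L/(kA) = 0.0544/(1.45·49.1) = 7.641×10^-4 K/W
  R_expanded polystyrene = L/(kA) = 0.137/(0.0367·49.1) = 0.07603 K/W
ΣR = 7.641×10^-4 + 0.07603 = 0.07679 K/W
Q = ΔT/ΣR = (293.4 K − 263.61 K)/0.07679 = 388 W

Q = 388 W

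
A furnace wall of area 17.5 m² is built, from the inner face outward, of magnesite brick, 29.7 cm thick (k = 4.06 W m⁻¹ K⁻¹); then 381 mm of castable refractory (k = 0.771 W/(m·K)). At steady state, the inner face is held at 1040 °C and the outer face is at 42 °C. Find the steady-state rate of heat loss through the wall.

Q = 30.8 kW

Resistance network (inner→outer):
  R_magnesite brick = L/(kA) = 0.297/(4.06·17.5) = 0.004180 K/W
  R_castable refractory = L/(kA) = 0.381/(0.771·17.5) = 0.02824 K/W
ΣR = 0.004180 + 0.02824 = 0.03242 K/W
Q = ΔT/ΣR = (1040 °C − 42 °C)/0.03242 = 30800 W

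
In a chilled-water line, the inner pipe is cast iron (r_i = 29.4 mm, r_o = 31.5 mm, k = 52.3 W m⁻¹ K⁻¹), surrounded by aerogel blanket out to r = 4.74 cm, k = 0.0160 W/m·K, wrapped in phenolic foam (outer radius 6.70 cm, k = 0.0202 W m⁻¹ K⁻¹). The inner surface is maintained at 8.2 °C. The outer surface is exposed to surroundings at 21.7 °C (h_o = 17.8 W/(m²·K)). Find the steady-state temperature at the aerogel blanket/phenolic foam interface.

Series thermal resistances, inner to outer:
  R'_cast iron = ln(0.0315/0.0294)/(2πk) = 0.06899/(2π·52.3) = 2.100×10^-4 m·K/W
  R'_aerogel blanket = ln(0.0474/0.0315)/(2πk) = 0.4086/(2π·0.0160) = 4.065 m·K/W
  R'_phenolic foam = ln(0.0670/0.0474)/(2πk) = 0.3461/(2π·0.0202) = 2.727 m·K/W
  R'_conv,out = 1/(2πr h) = 1/(2π·0.0670·17.8) = 0.1335 m·K/W
ΣR = 2.100×10^-4 + 4.065 + 2.727 + 0.1335 = 6.926 m·K/W
Q' = ΔT/ΣR = (8.2 °C − 21.7 °C)/6.926 = -1.949 W/m
From the inner boundary to the aerogel blanket/phenolic foam interface, ΣR_partial = 4.065 m·K/W.
T_interface = T_in − Q'·ΣR_partial = 8.2 °C − (-1.949)(4.065) = 16.1 °C

T = 16.1 °C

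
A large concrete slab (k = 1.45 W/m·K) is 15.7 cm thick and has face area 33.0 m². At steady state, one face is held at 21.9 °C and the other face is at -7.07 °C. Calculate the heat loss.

Q = kA·ΔT/L = 1.45 × 33.0 × |21.9 °C − -7.07 °C| / 0.157 = 8830 W

Q = 8.83 kW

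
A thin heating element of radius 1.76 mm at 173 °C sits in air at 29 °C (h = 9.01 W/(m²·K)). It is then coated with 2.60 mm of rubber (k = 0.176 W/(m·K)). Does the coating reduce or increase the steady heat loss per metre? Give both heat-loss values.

increases: 14.3 → 29.6 W/m

Critical radius for a cylinder: r_cr = k/h = 0.0195 m = 1.95 cm.
Outer radius after coating: r₂ = 0.00176 + 0.00260 = 0.00436 m.
Since r₁ < r_cr and r₂ ≤ r_cr, the coating moves toward the maximum at r_cr — heat loss rises.
Bare: R = 1/(2πr₁h) = 10.04 m·K/W; Q = 144/10.04 = 14.3 W/m.
Coated: R = R_cond + R_conv = 4.872 m·K/W; Q = 144/4.872 = 29.6 W/m.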